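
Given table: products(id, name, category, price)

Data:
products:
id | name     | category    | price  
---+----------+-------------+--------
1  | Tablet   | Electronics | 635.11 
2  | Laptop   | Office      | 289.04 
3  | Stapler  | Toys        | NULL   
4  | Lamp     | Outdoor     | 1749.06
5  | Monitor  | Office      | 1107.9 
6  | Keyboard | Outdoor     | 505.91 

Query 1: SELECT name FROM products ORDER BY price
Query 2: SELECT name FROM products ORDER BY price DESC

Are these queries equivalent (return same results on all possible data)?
No, not equivalent

Query 1 returns: [('Stapler',), ('Laptop',), ('Keyboard',), ('Tablet',), ('Monitor',), ('Lamp',)]
Query 2 returns: [('Lamp',), ('Monitor',), ('Tablet',), ('Keyboard',), ('Laptop',), ('Stapler',)]

Reason: ASC vs DESC gives opposite ordering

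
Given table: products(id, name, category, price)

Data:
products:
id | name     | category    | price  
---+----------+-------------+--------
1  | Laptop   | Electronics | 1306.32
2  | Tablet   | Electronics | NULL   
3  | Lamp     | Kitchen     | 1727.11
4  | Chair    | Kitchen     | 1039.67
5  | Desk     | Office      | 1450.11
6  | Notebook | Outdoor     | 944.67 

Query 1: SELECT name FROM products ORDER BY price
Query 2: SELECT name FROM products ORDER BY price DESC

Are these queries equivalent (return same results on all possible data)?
No, not equivalent

Query 1 returns: [('Tablet',), ('Notebook',), ('Chair',), ('Laptop',), ('Desk',), ('Lamp',)]
Query 2 returns: [('Lamp',), ('Desk',), ('Laptop',), ('Chair',), ('Notebook',), ('Tablet',)]

Reason: ASC vs DESC gives opposite ordering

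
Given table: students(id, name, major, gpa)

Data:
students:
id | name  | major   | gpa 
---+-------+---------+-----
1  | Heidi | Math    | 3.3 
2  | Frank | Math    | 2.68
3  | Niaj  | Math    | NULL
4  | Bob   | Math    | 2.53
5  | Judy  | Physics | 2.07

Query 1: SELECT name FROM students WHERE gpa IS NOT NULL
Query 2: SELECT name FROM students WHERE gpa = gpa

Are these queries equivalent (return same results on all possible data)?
Yes, equivalent

Both queries return: [('Bob',), ('Frank',), ('Heidi',), ('Judy',)]

Reason: IS NOT NULL vs self-equality (both exclude NULLs)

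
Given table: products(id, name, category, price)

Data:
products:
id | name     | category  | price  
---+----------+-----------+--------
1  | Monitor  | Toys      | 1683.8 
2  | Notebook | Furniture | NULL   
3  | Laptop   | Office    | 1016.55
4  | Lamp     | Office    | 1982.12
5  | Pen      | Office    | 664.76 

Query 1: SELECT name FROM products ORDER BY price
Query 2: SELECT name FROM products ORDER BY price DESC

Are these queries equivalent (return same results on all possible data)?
No, not equivalent

Query 1 returns: [('Notebook',), ('Pen',), ('Laptop',), ('Monitor',), ('Lamp',)]
Query 2 returns: [('Lamp',), ('Monitor',), ('Laptop',), ('Pen',), ('Notebook',)]

Reason: ASC vs DESC gives opposite ordering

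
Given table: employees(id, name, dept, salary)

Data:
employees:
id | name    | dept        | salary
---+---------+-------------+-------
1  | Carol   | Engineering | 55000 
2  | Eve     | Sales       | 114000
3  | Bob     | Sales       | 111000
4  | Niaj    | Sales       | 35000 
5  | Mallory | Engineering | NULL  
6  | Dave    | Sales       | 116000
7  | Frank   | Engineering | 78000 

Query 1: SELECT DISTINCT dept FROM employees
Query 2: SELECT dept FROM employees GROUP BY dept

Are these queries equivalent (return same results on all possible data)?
Yes, equivalent

Both queries return: [('Engineering',), ('Sales',)]

Reason: Both get unique depts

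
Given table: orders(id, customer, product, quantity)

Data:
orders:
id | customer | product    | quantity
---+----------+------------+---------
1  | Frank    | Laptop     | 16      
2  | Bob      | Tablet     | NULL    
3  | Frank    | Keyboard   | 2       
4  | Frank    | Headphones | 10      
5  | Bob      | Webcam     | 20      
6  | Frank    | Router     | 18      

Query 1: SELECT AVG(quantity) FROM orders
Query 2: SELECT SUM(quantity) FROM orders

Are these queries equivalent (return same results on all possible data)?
No, not equivalent

Query 1 returns: [(13.2,)]
Query 2 returns: [(66,)]

Reason: AVG vs SUM give different aggregate values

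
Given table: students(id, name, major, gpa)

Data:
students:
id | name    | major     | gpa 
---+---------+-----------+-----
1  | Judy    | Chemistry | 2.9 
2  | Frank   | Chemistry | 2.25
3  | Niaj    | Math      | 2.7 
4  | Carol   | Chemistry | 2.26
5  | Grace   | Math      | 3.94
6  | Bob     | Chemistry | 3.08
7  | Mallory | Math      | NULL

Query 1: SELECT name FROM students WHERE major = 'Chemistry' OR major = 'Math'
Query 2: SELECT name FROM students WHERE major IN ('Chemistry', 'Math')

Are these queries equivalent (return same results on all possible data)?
Yes, equivalent

Both queries return: [('Bob',), ('Carol',), ('Frank',), ('Grace',), ('Judy',), ('Mallory',), ('Niaj',)]

Reason: OR vs IN are equivalent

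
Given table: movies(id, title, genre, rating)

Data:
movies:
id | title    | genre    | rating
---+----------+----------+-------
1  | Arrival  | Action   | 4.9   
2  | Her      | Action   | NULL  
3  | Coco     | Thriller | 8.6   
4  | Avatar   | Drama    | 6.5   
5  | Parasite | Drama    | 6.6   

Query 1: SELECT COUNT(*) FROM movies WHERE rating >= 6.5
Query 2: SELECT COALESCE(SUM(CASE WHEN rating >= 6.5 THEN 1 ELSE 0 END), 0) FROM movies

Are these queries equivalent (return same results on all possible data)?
Yes, equivalent

Both queries return: [(3,)]

Reason: COUNT with WHERE vs conditional SUM (COALESCE handles empty-table NULL)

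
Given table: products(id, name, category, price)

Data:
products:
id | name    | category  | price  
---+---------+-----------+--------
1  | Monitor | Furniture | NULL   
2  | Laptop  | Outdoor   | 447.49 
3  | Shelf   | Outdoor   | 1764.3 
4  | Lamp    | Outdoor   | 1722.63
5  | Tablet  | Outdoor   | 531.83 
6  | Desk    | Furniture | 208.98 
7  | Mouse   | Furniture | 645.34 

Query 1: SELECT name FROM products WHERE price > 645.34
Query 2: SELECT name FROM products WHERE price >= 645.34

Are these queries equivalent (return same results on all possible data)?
No, not equivalent

Query 1 returns: [('Shelf',), ('Lamp',)]
Query 2 returns: [('Shelf',), ('Lamp',), ('Mouse',)]

Reason: > vs >= gives different results when price = 645.34 exists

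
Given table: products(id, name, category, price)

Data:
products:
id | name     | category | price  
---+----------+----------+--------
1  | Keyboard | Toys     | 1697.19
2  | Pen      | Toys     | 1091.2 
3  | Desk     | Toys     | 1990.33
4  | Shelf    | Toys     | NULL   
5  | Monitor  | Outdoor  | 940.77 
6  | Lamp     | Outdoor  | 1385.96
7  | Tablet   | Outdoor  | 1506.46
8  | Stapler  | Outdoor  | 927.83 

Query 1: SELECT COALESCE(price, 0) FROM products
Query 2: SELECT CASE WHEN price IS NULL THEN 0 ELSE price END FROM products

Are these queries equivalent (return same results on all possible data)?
Yes, equivalent

Both queries return: [(0,), (927.83,), (940.77,), (1091.2,), (1385.96,), (1506.46,), (1697.19,), (1990.33,)]

Reason: COALESCE vs CASE for NULL handling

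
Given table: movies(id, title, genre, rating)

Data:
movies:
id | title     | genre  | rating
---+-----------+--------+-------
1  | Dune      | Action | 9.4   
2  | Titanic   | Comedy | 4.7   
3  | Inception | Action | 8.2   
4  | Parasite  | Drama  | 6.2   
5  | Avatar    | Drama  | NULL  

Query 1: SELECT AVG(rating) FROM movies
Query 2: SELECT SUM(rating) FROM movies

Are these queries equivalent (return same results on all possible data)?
No, not equivalent

Query 1 returns: [(7.125,)]
Query 2 returns: [(28.5,)]

Reason: AVG vs SUM give different aggregate values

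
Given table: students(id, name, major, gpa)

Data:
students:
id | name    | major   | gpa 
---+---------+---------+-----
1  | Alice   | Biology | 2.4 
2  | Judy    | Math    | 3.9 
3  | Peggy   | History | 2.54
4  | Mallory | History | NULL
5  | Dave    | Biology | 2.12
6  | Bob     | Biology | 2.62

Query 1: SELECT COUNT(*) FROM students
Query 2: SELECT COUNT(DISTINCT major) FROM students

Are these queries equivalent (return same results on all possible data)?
No, not equivalent

Query 1 returns: [(6,)]
Query 2 returns: [(3,)]

Reason: COUNT(*) counts rows, COUNT(DISTINCT major) counts unique majors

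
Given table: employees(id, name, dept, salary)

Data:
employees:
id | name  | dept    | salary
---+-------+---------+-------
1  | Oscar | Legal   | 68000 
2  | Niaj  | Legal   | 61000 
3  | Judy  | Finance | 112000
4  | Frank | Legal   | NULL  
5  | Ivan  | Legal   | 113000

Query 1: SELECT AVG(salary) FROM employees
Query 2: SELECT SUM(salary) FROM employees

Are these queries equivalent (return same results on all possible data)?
No, not equivalent

Query 1 returns: [(88500.0,)]
Query 2 returns: [(354000,)]

Reason: AVG vs SUM give different aggregate values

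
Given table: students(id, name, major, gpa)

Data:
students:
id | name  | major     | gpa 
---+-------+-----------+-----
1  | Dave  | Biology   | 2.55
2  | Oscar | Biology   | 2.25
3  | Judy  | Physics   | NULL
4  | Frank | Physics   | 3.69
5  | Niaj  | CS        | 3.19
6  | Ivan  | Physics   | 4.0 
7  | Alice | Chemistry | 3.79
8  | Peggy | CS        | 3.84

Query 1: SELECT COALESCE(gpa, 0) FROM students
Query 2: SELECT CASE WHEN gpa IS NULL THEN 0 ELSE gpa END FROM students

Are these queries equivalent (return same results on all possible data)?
Yes, equivalent

Both queries return: [(0,), (2.25,), (2.55,), (3.19,), (3.69,), (3.79,), (3.84,), (4.0,)]

Reason: COALESCE vs CASE for NULL handling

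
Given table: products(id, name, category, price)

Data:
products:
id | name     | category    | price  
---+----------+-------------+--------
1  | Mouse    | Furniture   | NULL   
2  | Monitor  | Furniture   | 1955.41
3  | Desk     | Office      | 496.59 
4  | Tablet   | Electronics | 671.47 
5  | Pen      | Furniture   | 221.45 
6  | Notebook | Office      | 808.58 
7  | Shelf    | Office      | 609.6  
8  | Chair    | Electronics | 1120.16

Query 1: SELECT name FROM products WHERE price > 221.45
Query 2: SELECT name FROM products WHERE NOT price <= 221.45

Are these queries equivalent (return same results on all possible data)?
Yes, equivalent

Both queries return: [('Chair',), ('Desk',), ('Monitor',), ('Notebook',), ('Shelf',), ('Tablet',)]

Reason: Both filter price > 221.45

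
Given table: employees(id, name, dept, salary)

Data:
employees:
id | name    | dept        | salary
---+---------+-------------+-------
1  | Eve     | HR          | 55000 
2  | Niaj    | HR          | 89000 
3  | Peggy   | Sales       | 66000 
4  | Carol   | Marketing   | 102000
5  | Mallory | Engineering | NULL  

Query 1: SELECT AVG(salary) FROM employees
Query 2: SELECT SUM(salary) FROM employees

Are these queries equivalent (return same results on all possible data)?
No, not equivalent

Query 1 returns: [(78000.0,)]
Query 2 returns: [(312000,)]

Reason: AVG vs SUM give different aggregate values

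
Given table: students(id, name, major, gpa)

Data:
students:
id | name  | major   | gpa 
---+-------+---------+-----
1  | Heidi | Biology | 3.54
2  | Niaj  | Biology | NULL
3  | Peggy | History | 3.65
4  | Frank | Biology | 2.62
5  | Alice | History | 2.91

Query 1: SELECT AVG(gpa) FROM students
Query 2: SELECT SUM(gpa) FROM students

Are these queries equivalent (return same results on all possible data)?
No, not equivalent

Query 1 returns: [(3.18,)]
Query 2 returns: [(12.72,)]

Reason: AVG vs SUM give different aggregate values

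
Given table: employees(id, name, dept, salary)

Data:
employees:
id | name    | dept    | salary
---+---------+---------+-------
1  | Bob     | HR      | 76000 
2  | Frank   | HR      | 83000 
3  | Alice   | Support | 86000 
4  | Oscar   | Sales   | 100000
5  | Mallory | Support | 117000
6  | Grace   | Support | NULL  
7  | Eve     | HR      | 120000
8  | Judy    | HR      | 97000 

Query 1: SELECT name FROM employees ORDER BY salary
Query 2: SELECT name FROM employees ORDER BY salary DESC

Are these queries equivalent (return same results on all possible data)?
No, not equivalent

Query 1 returns: [('Grace',), ('Bob',), ('Frank',), ('Alice',), ('Judy',), ('Oscar',), ('Mallory',), ('Eve',)]
Query 2 returns: [('Eve',), ('Mallory',), ('Oscar',), ('Judy',), ('Alice',), ('Frank',), ('Bob',), ('Grace',)]

Reason: ASC vs DESC gives opposite ordering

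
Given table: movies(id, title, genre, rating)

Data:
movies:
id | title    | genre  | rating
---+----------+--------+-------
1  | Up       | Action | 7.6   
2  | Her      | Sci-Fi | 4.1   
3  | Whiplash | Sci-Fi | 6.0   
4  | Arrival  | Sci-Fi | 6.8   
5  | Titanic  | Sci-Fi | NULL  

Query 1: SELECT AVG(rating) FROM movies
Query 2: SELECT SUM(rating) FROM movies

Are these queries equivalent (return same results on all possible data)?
No, not equivalent

Query 1 returns: [(6.125,)]
Query 2 returns: [(24.5,)]

Reason: AVG vs SUM give different aggregate values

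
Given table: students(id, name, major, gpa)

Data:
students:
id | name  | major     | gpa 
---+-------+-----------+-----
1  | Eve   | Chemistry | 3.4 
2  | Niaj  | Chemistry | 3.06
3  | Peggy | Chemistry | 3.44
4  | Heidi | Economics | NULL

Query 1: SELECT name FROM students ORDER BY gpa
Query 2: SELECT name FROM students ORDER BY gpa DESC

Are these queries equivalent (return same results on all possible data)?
No, not equivalent

Query 1 returns: [('Heidi',), ('Niaj',), ('Eve',), ('Peggy',)]
Query 2 returns: [('Peggy',), ('Eve',), ('Niaj',), ('Heidi',)]

Reason: ASC vs DESC gives opposite ordering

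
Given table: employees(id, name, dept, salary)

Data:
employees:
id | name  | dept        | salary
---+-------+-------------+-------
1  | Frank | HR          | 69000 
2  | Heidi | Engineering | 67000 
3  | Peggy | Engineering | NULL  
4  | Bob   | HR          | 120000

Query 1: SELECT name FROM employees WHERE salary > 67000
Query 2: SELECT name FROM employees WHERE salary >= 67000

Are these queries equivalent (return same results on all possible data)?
No, not equivalent

Query 1 returns: [('Frank',), ('Bob',)]
Query 2 returns: [('Frank',), ('Heidi',), ('Bob',)]

Reason: > vs >= gives different results when salary = 67000 exists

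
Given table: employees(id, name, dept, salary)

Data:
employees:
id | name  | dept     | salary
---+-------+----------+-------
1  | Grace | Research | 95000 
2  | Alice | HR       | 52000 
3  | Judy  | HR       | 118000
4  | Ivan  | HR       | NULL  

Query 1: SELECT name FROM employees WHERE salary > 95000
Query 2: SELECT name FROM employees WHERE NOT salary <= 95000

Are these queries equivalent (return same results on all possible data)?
Yes, equivalent

Both queries return: [('Judy',)]

Reason: Both filter salary > 95000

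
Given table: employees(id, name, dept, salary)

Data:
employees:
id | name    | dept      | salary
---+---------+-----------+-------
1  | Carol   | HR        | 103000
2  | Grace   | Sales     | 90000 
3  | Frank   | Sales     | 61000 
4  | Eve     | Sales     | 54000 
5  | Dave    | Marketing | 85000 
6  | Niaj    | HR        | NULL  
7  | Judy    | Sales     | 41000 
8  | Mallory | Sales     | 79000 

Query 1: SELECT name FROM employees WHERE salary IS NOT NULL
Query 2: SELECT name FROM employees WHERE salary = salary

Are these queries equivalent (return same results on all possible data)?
Yes, equivalent

Both queries return: [('Carol',), ('Dave',), ('Eve',), ('Frank',), ('Grace',), ('Judy',), ('Mallory',)]

Reason: IS NOT NULL vs self-equality (both exclude NULLs)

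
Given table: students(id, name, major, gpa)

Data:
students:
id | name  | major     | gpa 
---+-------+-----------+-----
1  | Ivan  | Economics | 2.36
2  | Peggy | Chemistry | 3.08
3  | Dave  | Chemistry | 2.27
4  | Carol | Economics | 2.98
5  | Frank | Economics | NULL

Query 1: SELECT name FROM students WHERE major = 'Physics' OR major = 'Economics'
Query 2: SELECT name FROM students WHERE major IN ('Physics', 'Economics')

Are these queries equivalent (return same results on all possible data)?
Yes, equivalent

Both queries return: [('Carol',), ('Frank',), ('Ivan',)]

Reason: OR vs IN are equivalent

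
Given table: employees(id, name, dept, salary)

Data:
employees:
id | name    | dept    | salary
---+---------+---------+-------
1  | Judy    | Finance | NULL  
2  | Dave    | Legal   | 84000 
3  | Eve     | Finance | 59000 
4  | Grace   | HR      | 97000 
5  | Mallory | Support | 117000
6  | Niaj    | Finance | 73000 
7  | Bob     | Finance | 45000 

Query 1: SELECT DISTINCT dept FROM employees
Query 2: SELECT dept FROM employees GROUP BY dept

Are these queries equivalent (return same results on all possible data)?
Yes, equivalent

Both queries return: [('Finance',), ('HR',), ('Legal',), ('Support',)]

Reason: Both get unique depts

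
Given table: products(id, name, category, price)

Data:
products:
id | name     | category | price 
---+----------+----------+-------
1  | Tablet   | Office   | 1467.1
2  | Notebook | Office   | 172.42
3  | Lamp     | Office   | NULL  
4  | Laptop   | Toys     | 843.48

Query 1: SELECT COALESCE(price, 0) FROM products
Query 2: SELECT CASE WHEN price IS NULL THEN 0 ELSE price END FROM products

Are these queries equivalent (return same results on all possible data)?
Yes, equivalent

Both queries return: [(0,), (172.42,), (843.48,), (1467.1,)]

Reason: COALESCE vs CASE for NULL handling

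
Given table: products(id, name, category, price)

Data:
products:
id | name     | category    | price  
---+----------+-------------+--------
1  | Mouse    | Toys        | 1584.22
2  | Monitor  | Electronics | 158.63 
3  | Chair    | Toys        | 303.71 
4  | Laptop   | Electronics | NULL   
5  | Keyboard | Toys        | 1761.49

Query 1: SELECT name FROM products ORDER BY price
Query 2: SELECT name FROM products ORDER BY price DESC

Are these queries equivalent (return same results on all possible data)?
No, not equivalent

Query 1 returns: [('Laptop',), ('Monitor',), ('Chair',), ('Mouse',), ('Keyboard',)]
Query 2 returns: [('Keyboard',), ('Mouse',), ('Chair',), ('Monitor',), ('Laptop',)]

Reason: ASC vs DESC gives opposite ordering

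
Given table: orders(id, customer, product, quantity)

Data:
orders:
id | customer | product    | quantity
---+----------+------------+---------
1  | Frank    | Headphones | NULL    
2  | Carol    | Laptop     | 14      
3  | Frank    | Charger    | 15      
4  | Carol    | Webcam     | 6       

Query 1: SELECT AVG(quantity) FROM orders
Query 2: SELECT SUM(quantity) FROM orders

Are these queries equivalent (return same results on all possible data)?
No, not equivalent

Query 1 returns: [(11.666666666666666,)]
Query 2 returns: [(35,)]

Reason: AVG vs SUM give different aggregate values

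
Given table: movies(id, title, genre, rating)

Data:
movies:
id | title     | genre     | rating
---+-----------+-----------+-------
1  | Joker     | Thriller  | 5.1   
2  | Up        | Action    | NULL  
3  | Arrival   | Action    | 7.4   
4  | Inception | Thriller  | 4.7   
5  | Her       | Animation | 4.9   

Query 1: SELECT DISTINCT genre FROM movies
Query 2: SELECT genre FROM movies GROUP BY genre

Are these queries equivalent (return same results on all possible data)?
Yes, equivalent

Both queries return: [('Action',), ('Animation',), ('Thriller',)]

Reason: Both get unique genres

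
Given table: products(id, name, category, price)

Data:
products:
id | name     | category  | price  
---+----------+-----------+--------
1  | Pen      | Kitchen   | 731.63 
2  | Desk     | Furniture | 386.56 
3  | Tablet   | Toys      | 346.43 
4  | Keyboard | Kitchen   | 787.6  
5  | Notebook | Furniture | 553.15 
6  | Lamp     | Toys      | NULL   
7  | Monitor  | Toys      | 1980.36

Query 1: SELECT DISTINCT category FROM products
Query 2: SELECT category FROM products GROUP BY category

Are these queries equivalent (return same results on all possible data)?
Yes, equivalent

Both queries return: [('Furniture',), ('Kitchen',), ('Toys',)]

Reason: Both get unique categorys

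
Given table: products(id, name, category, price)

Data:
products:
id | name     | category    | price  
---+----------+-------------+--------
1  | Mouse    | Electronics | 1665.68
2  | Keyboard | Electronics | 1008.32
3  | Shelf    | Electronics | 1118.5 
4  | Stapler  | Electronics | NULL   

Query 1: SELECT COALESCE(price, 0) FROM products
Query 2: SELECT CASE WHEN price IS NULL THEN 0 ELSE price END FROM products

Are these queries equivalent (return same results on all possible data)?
Yes, equivalent

Both queries return: [(0,), (1008.32,), (1118.5,), (1665.68,)]

Reason: COALESCE vs CASE for NULL handling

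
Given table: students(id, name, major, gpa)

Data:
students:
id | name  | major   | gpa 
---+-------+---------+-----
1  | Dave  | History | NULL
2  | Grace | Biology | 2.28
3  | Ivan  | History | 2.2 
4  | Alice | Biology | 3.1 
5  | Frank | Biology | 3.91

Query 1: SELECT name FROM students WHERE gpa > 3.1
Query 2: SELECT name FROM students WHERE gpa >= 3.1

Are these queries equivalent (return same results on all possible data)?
No, not equivalent

Query 1 returns: [('Frank',)]
Query 2 returns: [('Alice',), ('Frank',)]

Reason: > vs >= gives different results when gpa = 3.1 exists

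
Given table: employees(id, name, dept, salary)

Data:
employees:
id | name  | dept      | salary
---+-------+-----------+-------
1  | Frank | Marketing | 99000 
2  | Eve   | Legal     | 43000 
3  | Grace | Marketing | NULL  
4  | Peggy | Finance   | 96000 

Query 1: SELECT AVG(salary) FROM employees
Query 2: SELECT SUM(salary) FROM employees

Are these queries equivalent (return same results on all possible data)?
No, not equivalent

Query 1 returns: [(79333.33333333333,)]
Query 2 returns: [(238000,)]

Reason: AVG vs SUM give different aggregate values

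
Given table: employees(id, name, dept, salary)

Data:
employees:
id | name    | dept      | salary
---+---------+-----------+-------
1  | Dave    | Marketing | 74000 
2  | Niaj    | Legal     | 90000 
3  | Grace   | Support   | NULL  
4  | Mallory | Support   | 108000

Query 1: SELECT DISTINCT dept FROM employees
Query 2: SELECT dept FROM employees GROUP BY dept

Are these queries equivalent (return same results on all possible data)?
Yes, equivalent

Both queries return: [('Legal',), ('Marketing',), ('Support',)]

Reason: Both get unique depts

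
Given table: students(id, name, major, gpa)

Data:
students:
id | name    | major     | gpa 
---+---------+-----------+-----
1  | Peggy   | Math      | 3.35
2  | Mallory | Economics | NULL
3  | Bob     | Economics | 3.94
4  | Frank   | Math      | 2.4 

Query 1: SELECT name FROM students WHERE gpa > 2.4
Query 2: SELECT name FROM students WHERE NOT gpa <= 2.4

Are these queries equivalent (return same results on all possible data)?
Yes, equivalent

Both queries return: [('Bob',), ('Peggy',)]

Reason: Both filter gpa > 2.4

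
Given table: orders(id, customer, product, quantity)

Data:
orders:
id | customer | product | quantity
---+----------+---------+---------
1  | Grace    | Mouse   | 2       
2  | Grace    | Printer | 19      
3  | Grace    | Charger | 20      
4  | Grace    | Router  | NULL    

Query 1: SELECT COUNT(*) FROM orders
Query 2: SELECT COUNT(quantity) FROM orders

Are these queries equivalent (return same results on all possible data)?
No, not equivalent

Query 1 returns: [(4,)]
Query 2 returns: [(3,)]

Reason: COUNT(*) includes NULLs, COUNT(column) excludes them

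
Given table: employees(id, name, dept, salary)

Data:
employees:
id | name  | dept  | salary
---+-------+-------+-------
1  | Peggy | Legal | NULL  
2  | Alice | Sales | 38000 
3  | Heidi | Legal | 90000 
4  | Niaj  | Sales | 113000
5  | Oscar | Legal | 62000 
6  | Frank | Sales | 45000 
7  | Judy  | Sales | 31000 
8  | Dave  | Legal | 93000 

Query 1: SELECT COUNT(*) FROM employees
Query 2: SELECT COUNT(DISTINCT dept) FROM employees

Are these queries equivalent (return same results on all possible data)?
No, not equivalent

Query 1 returns: [(8,)]
Query 2 returns: [(2,)]

Reason: COUNT(*) counts rows, COUNT(DISTINCT dept) counts unique depts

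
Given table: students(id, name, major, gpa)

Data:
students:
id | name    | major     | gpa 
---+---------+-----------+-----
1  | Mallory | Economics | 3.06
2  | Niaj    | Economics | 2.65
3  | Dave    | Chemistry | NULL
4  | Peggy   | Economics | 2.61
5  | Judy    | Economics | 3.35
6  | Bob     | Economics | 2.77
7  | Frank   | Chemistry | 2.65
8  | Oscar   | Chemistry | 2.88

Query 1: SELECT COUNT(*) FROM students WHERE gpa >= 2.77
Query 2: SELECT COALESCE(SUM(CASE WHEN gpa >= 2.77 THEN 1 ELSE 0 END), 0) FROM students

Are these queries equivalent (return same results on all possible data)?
Yes, equivalent

Both queries return: [(4,)]

Reason: COUNT with WHERE vs conditional SUM (COALESCE handles empty-table NULL)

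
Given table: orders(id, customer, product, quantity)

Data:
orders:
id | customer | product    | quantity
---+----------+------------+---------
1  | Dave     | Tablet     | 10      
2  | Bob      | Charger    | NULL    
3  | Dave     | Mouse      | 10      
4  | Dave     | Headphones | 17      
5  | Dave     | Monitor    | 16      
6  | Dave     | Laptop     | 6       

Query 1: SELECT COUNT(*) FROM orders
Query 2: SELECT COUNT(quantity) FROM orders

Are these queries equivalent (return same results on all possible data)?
No, not equivalent

Query 1 returns: [(6,)]
Query 2 returns: [(5,)]

Reason: COUNT(*) includes NULLs, COUNT(column) excludes them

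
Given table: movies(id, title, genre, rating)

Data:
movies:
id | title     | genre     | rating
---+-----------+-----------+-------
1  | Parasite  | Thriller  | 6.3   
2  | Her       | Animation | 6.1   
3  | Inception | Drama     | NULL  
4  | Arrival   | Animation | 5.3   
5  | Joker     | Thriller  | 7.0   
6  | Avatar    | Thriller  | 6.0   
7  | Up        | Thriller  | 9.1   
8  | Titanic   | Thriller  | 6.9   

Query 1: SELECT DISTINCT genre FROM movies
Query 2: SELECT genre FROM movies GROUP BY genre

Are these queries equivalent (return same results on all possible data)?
Yes, equivalent

Both queries return: [('Animation',), ('Drama',), ('Thriller',)]

Reason: Both get unique genres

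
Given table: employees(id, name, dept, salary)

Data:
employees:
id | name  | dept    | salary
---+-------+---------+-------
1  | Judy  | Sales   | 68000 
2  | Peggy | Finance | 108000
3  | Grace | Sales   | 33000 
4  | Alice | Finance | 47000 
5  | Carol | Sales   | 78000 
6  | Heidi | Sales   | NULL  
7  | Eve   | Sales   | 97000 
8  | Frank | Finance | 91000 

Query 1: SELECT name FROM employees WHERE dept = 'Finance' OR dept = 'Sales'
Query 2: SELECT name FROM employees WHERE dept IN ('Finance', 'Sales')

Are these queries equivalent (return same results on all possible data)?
Yes, equivalent

Both queries return: [('Alice',), ('Carol',), ('Eve',), ('Frank',), ('Grace',), ('Heidi',), ('Judy',), ('Peggy',)]

Reason: OR vs IN are equivalent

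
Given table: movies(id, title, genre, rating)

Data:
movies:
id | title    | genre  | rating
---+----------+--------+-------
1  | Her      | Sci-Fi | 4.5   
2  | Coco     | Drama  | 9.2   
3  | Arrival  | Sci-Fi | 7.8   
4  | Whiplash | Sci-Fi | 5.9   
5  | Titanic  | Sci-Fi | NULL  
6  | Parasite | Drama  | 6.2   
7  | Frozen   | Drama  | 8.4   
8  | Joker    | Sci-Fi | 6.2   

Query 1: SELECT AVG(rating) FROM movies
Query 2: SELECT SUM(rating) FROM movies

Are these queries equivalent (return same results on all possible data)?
No, not equivalent

Query 1 returns: [(6.885714285714286,)]
Query 2 returns: [(48.2,)]

Reason: AVG vs SUM give different aggregate values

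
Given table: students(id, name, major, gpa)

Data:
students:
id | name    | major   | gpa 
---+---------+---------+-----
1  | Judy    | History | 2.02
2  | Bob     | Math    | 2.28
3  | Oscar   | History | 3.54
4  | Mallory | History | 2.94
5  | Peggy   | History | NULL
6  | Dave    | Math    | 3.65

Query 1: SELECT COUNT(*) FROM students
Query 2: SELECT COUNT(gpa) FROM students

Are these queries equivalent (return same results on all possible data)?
No, not equivalent

Query 1 returns: [(6,)]
Query 2 returns: [(5,)]

Reason: COUNT(*) includes NULLs, COUNT(column) excludes them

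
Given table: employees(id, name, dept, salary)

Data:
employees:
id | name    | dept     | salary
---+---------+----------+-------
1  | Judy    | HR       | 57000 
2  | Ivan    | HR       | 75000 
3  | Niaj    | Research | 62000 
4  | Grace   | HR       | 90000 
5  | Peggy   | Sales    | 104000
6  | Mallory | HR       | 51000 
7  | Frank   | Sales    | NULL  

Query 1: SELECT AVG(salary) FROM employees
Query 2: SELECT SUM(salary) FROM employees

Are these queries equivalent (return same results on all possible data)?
No, not equivalent

Query 1 returns: [(73166.66666666667,)]
Query 2 returns: [(439000,)]

Reason: AVG vs SUM give different aggregate values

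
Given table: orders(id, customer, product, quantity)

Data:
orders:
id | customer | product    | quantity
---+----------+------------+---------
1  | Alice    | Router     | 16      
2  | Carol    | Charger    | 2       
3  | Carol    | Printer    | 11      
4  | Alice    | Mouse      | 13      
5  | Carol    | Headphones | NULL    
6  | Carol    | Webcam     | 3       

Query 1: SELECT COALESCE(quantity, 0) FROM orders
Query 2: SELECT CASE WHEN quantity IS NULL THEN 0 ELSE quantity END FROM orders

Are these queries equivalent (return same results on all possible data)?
Yes, equivalent

Both queries return: [(0,), (2,), (3,), (11,), (13,), (16,)]

Reason: COALESCE vs CASE for NULL handling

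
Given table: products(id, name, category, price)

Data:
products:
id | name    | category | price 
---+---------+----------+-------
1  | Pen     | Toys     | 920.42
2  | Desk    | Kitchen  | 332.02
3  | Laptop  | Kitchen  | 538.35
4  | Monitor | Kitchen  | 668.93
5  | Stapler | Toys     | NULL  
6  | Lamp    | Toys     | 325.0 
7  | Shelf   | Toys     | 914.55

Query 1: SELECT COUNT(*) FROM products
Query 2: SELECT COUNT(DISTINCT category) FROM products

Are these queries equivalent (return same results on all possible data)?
No, not equivalent

Query 1 returns: [(7,)]
Query 2 returns: [(2,)]

Reason: COUNT(*) counts rows, COUNT(DISTINCT category) counts unique categorys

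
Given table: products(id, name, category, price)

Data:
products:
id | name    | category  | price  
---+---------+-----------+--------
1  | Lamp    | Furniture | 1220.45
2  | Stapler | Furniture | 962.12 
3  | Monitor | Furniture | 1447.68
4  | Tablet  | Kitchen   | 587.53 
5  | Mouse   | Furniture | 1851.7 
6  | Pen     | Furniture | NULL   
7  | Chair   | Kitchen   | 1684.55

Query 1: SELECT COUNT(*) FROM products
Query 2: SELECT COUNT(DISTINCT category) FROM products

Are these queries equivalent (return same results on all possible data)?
No, not equivalent

Query 1 returns: [(7,)]
Query 2 returns: [(2,)]

Reason: COUNT(*) counts rows, COUNT(DISTINCT category) counts unique categorys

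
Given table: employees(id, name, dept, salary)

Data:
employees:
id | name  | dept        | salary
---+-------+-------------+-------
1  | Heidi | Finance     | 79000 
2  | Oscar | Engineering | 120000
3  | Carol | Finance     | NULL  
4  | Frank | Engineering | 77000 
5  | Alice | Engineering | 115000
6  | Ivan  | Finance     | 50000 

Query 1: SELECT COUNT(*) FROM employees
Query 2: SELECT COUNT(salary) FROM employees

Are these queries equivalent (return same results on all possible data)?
No, not equivalent

Query 1 returns: [(6,)]
Query 2 returns: [(5,)]

Reason: COUNT(*) includes NULLs, COUNT(column) excludes them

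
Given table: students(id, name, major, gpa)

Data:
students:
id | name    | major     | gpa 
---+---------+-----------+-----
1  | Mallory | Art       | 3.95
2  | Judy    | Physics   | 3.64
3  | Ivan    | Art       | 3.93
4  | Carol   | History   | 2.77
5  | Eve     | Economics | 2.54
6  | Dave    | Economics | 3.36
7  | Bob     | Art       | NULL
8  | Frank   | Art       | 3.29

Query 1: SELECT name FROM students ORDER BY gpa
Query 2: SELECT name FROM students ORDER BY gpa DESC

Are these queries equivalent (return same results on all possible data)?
No, not equivalent

Query 1 returns: [('Bob',), ('Eve',), ('Carol',), ('Frank',), ('Dave',), ('Judy',), ('Ivan',), ('Mallory',)]
Query 2 returns: [('Mallory',), ('Ivan',), ('Judy',), ('Dave',), ('Frank',), ('Carol',), ('Eve',), ('Bob',)]

Reason: ASC vs DESC gives opposite ordering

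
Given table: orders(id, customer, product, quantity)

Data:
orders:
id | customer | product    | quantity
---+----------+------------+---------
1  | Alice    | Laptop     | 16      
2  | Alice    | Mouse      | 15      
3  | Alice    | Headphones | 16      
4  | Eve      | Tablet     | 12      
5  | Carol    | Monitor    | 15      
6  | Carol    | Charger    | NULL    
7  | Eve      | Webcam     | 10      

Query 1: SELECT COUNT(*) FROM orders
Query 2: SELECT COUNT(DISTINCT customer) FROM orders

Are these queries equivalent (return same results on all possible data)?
No, not equivalent

Query 1 returns: [(7,)]
Query 2 returns: [(3,)]

Reason: COUNT(*) counts rows, COUNT(DISTINCT customer) counts unique customers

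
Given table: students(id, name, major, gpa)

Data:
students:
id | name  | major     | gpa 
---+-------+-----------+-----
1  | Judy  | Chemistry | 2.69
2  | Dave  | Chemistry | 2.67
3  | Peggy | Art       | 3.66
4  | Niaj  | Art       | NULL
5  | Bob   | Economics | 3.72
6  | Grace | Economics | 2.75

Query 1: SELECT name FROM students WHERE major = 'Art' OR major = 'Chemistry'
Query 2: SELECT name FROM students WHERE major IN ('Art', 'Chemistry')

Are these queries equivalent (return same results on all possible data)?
Yes, equivalent

Both queries return: [('Dave',), ('Judy',), ('Niaj',), ('Peggy',)]

Reason: OR vs IN are equivalent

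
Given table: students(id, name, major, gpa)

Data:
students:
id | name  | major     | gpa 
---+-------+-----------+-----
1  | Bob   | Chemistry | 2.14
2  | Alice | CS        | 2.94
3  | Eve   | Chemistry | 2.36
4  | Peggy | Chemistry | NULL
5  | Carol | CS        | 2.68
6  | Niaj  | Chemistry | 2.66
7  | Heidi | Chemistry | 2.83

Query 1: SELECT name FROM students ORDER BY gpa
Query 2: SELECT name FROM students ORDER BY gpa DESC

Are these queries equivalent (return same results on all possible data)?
No, not equivalent

Query 1 returns: [('Peggy',), ('Bob',), ('Eve',), ('Niaj',), ('Carol',), ('Heidi',), ('Alice',)]
Query 2 returns: [('Alice',), ('Heidi',), ('Carol',), ('Niaj',), ('Eve',), ('Bob',), ('Peggy',)]

Reason: ASC vs DESC gives opposite ordering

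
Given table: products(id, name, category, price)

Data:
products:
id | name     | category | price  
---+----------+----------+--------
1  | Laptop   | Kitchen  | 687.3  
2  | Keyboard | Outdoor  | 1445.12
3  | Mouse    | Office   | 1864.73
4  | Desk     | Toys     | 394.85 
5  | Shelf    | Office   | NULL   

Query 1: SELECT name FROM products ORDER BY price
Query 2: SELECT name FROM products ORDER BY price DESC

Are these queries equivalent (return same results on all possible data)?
No, not equivalent

Query 1 returns: [('Shelf',), ('Desk',), ('Laptop',), ('Keyboard',), ('Mouse',)]
Query 2 returns: [('Mouse',), ('Keyboard',), ('Laptop',), ('Desk',), ('Shelf',)]

Reason: ASC vs DESC gives opposite ordering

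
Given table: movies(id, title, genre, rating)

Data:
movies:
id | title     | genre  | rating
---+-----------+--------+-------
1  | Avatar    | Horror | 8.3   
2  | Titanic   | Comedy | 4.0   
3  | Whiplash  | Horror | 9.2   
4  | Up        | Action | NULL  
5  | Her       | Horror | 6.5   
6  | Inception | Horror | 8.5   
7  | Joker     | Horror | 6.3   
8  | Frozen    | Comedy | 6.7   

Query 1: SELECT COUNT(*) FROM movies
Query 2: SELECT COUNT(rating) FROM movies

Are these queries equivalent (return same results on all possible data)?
No, not equivalent

Query 1 returns: [(8,)]
Query 2 returns: [(7,)]

Reason: COUNT(*) includes NULLs, COUNT(column) excludes them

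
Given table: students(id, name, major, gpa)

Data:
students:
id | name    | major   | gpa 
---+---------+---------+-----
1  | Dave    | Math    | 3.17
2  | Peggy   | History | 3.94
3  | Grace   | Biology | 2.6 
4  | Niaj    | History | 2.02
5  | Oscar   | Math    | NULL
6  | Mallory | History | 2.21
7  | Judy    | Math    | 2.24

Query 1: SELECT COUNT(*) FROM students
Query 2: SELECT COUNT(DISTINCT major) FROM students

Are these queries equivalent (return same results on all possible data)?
No, not equivalent

Query 1 returns: [(7,)]
Query 2 returns: [(3,)]

Reason: COUNT(*) counts rows, COUNT(DISTINCT major) counts unique majors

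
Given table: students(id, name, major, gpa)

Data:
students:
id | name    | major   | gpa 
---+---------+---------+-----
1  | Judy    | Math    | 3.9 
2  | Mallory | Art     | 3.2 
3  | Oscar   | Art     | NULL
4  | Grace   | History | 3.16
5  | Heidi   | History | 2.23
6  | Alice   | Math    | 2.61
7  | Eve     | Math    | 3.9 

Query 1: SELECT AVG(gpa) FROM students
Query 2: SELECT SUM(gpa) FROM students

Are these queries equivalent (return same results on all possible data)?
No, not equivalent

Query 1 returns: [(3.1666666666666665,)]
Query 2 returns: [(19.0,)]

Reason: AVG vs SUM give different aggregate values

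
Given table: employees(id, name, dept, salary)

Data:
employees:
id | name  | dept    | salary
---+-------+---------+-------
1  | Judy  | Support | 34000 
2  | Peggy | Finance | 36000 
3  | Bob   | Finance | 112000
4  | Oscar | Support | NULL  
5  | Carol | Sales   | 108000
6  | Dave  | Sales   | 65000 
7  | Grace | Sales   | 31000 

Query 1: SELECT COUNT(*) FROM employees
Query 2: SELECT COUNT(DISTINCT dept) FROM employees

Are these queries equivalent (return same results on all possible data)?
No, not equivalent

Query 1 returns: [(7,)]
Query 2 returns: [(3,)]

Reason: COUNT(*) counts rows, COUNT(DISTINCT dept) counts unique depts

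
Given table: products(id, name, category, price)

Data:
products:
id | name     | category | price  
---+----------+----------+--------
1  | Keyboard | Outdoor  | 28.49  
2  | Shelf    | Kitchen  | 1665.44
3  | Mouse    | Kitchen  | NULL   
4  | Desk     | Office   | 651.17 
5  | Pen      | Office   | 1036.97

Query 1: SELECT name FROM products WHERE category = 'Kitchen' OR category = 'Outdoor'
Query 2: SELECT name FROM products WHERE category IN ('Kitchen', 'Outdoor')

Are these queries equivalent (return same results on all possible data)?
Yes, equivalent

Both queries return: [('Keyboard',), ('Mouse',), ('Shelf',)]

Reason: OR vs IN are equivalent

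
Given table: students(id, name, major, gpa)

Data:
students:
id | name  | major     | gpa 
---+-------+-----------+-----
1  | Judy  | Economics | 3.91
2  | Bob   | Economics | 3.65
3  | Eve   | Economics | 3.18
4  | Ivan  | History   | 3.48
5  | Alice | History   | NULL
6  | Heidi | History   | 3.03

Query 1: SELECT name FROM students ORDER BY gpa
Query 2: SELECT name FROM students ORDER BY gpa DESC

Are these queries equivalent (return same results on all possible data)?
No, not equivalent

Query 1 returns: [('Alice',), ('Heidi',), ('Eve',), ('Ivan',), ('Bob',), ('Judy',)]
Query 2 returns: [('Judy',), ('Bob',), ('Ivan',), ('Eve',), ('Heidi',), ('Alice',)]

Reason: ASC vs DESC gives opposite ordering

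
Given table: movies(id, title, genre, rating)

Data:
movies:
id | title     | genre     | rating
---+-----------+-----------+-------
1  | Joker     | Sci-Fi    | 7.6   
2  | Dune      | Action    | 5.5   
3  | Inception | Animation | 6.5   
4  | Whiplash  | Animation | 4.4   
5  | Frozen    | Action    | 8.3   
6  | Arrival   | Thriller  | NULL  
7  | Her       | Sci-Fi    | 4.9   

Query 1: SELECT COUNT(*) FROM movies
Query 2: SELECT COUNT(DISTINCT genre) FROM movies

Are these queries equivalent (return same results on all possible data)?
No, not equivalent

Query 1 returns: [(7,)]
Query 2 returns: [(4,)]

Reason: COUNT(*) counts rows, COUNT(DISTINCT genre) counts unique genres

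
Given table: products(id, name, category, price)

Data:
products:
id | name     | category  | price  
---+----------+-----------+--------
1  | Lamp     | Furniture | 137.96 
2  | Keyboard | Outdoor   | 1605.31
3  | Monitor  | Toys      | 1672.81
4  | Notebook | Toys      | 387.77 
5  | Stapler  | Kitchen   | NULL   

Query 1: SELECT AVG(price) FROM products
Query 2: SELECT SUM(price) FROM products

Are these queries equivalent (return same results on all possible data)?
No, not equivalent

Query 1 returns: [(950.9625,)]
Query 2 returns: [(3803.85,)]

Reason: AVG vs SUM give different aggregate values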